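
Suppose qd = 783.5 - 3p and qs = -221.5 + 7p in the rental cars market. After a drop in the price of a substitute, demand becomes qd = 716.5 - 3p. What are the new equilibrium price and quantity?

Original equilibrium: p* = 100.5, q* = 482.
New equilibrium: 716.5 - 3p = -221.5 + 7p, so 938 = 10p and p' = 93.8; q' = 716.5 − 3(93.8) = 435.1.

p' = 93.8, q' = 435.1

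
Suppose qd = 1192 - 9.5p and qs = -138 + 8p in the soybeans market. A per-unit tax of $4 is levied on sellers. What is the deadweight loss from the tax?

Deadweight loss = 1216/35

Pre-tax equilibrium: p* = 76, q* = 470.
Tax on sellers shifts supply to qs = -138 + 8(p − 4) = -170 + 8p.
1192 - 9.5p = -170 + 8p gives buyer price pb = 2724/35; sellers receive ps = 2724/35 − 4 = 2584/35.
New quantity: q = 1192 − 9.5(2724/35) = 15842/35.
DWL = ½ × 4 × (470 − 15842/35) = 1216/35.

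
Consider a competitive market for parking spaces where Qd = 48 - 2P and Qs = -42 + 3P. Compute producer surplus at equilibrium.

Producer surplus = 24

Equilibrium: 48 - 2P = -42 + 3P gives P* = 18, Q* = 12.
Supply starts at P = 14 (where Qs = 0).
PS = ½(18 − 14)(12) = 24.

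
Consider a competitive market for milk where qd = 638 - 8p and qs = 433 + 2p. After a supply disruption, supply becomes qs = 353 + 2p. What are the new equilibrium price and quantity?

Original equilibrium: p* = 20.5, q* = 474.
New equilibrium: 638 - 8p = 353 + 2p, so 285 = 10p and p' = 28.5; q' = 638 − 8(28.5) = 410.

p' = 28.5, q' = 410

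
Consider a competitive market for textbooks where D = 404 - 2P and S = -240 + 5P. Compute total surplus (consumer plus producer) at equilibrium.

Equilibrium: 404 - 2P = -240 + 5P gives P* = 92, Q* = 220.
Demand choke price: P = 202; supply starts at P = 48.
CS = ½(202 − 92)(220) = 12100; PS = ½(92 − 48)(220) = 4840.

Total surplus = 16940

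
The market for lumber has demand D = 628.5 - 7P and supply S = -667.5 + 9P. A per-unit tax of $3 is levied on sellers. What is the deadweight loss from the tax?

Deadweight loss = 17.71875

Pre-tax equilibrium: P* = 81, Q* = 61.5.
Tax on sellers shifts supply to S = -667.5 + 9(P − 3) = -694.5 + 9P.
628.5 - 7P = -694.5 + 9P gives buyer price Pb = 82.6875; sellers receive Ps = 82.6875 − 3 = 79.6875.
New quantity: Q = 628.5 − 7(82.6875) = 49.6875.
DWL = ½ × 3 × (61.5 − 49.6875) = 17.71875.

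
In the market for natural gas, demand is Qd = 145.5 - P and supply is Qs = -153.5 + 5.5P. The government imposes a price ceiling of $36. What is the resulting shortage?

Shortage = 65

Equilibrium price would be P* = 46, so the ceiling at 36 binds.
At P = 36: Qd = 145.5 − 1(36) = 109.5, Qs = -153.5 + 5.5(36) = 44.5.
Shortage = 109.5 − 44.5 = 65.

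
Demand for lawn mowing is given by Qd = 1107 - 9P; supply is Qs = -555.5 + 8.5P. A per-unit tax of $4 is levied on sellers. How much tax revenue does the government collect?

Pre-tax equilibrium: P* = 95, Q* = 252.
Tax on sellers shifts supply to Qs = -555.5 + 8.5(P − 4) = -589.5 + 8.5P.
1107 - 9P = -589.5 + 8.5P gives buyer price Pb = 3393/35; sellers receive Ps = 3393/35 − 4 = 3253/35.
New quantity: Q = 1107 − 9(3393/35) = 8208/35.
Revenue = 4 × 8208/35 = 32832/35.

Tax revenue = 32832/35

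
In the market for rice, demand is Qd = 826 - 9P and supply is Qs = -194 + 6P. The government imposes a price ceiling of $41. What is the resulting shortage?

Equilibrium price would be P* = 68, so the ceiling at 41 binds.
At P = 41: Qd = 826 − 9(41) = 457, Qs = -194 + 6(41) = 52.
Shortage = 457 − 52 = 405.

Shortage = 405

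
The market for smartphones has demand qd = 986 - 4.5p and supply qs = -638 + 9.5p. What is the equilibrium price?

p* = 116

Set qd = qs: 986 - 4.5p = -638 + 9.5p.
1624 = 14p, so p* = 116.
q* = 986 − 4.5(116) = 464.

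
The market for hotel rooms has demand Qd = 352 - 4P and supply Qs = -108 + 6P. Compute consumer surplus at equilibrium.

Equilibrium: 352 - 4P = -108 + 6P gives P* = 46, Q* = 168.
Demand choke price (Qd = 0): P = 88.
CS = ½(88 − 46)(168) = 3528.

Consumer surplus = 3528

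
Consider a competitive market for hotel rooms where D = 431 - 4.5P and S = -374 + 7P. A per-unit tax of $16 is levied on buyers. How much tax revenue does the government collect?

Tax revenue = 26560/23

Pre-tax equilibrium: P* = 70, Q* = 116.
Tax on buyers shifts demand to D = 431 − 4.5(P + 16) = 359 - 4.5P.
359 - 4.5P = -374 + 7P gives seller price Ps = 1466/23; buyers pay Pb = 1466/23 + 16 = 1834/23.
New quantity: Q = 431 − 4.5(1834/23) = 1660/23.
Revenue = 16 × 1660/23 = 26560/23.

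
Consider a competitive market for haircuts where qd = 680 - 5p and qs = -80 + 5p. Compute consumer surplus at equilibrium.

Consumer surplus = 9000

Equilibrium: 680 - 5p = -80 + 5p gives p* = 76, q* = 300.
Demand choke price (qd = 0): p = 136.
CS = ½(136 − 76)(300) = 9000.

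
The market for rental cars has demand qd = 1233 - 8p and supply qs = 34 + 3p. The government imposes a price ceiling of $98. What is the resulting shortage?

Equilibrium price would be p* = 109, so the ceiling at 98 binds.
At p = 98: qd = 1233 − 8(98) = 449, qs = 34 + 3(98) = 328.
Shortage = 449 − 328 = 121.

Shortage = 121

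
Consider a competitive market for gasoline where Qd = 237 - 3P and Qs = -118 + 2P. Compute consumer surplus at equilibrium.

Consumer surplus = 96

Equilibrium: 237 - 3P = -118 + 2P gives P* = 71, Q* = 24.
Demand choke price (Qd = 0): P = 79.
CS = ½(79 − 71)(24) = 96.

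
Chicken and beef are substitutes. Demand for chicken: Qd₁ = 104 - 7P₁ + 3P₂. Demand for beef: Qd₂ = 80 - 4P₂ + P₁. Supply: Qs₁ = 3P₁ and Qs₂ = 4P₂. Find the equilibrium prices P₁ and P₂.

Market 1: 104 - 7P₁ + 3P₂ = 3P₁ → 10P₁ - 3P₂ = 104.
Market 2: 8P₂ - P₁ = 80.
Eliminating P₂: 8×(1) + 3×(2) gives 77P₁ = 1072, so P₁ = 1072/77.
Back-substitute into (2): P₂ = (80 + 1×1072/77) / 8 = 904/77.

P₁ = 1072/77, P₂ = 904/77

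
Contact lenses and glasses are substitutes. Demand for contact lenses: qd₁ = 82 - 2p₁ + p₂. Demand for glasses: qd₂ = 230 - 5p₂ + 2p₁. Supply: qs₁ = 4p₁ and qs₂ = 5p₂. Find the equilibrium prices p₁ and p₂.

Market 1: 82 - 2p₁ + p₂ = 4p₁ → 6p₁ - p₂ = 82.
Market 2: 10p₂ - 2p₁ = 230.
Eliminating p₂: 10×(1) + 1×(2) gives 58p₁ = 1050, so p₁ = 525/29.
Back-substitute into (2): p₂ = (230 + 2×525/29) / 10 = 772/29.

p₁ = 525/29, p₂ = 772/29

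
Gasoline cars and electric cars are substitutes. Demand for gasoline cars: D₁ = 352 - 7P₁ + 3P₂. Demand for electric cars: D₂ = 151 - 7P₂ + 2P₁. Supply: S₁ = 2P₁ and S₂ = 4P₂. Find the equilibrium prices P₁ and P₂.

Market 1: 352 - 7P₁ + 3P₂ = 2P₁ → 9P₁ - 3P₂ = 352.
Market 2: 11P₂ - 2P₁ = 151.
Eliminating P₂: 11×(1) + 3×(2) gives 93P₁ = 4325, so P₁ = 4325/93.
Back-substitute into (2): P₂ = (151 + 2×4325/93) / 11 = 2063/93.

P₁ = 4325/93, P₂ = 2063/93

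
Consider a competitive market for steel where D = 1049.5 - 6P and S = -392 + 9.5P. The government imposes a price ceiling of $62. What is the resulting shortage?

Shortage = 480.5

Equilibrium price would be P* = 93, so the ceiling at 62 binds.
At P = 62: D = 1049.5 − 6(62) = 677.5, S = -392 + 9.5(62) = 197.
Shortage = 677.5 − 197 = 480.5.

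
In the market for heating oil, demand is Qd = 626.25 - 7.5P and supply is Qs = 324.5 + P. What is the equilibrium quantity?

Set Qd = Qs: 626.25 - 7.5P = 324.5 + P.
301.75 = 8.5P, so P* = 35.5.
Q* = 626.25 − 7.5(35.5) = 360.

Q* = 360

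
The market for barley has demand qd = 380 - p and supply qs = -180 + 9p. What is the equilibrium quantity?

q* = 324

Set qd = qs: 380 - p = -180 + 9p.
560 = 10p, so p* = 56.
q* = 380 − 1(56) = 324.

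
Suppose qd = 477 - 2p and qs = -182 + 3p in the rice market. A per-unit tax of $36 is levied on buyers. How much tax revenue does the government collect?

Tax revenue = 6127.2

Pre-tax equilibrium: p* = 131.8, q* = 213.4.
Tax on buyers shifts demand to qd = 477 − 2(p + 36) = 405 - 2p.
405 - 2p = -182 + 3p gives seller price ps = 117.4; buyers pay pb = 117.4 + 36 = 153.4.
New quantity: q = 477 − 2(153.4) = 170.2.
Revenue = 36 × 170.2 = 6127.2.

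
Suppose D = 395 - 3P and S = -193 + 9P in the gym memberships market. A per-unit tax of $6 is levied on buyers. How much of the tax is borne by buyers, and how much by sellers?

Buyers bear $4.5, sellers bear $1.5

Pre-tax equilibrium: P* = 49, Q* = 248.
Tax on buyers shifts demand to D = 395 − 3(P + 6) = 377 - 3P.
377 - 3P = -193 + 9P gives seller price Ps = 47.5; buyers pay Pb = 47.5 + 6 = 53.5.
New quantity: Q = 395 − 3(53.5) = 234.5.
Buyer burden = 53.5 − 49 = 4.5; seller burden = 49 − 47.5 = 1.5.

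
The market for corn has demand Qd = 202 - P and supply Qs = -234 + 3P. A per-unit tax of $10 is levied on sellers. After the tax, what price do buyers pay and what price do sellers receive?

Buyers pay $116.5, sellers receive $106.5

Pre-tax equilibrium: P* = 109, Q* = 93.
Tax on sellers shifts supply to Qs = -234 + 3(P − 10) = -264 + 3P.
202 - P = -264 + 3P gives buyer price Pb = 116.5; sellers receive Ps = 116.5 − 10 = 106.5.
New quantity: Q = 202 − 1(116.5) = 85.5.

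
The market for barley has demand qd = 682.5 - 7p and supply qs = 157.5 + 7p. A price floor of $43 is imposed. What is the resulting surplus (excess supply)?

Surplus = 77

Equilibrium price would be p* = 37.5, so the floor at 43 binds.
At p = 43: qd = 381.5, qs = 458.5.
Surplus = 458.5 − 381.5 = 77.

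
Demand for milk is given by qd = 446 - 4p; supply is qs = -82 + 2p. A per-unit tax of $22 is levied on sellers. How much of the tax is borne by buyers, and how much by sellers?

Buyers bear 22/3, sellers bear 44/3

Pre-tax equilibrium: p* = 88, q* = 94.
Tax on sellers shifts supply to qs = -82 + 2(p − 22) = -126 + 2p.
446 - 4p = -126 + 2p gives buyer price pb = 286/3; sellers receive ps = 286/3 − 22 = 220/3.
New quantity: q = 446 − 4(286/3) = 194/3.
Buyer burden = 286/3 − 88 = 22/3; seller burden = 88 − 220/3 = 44/3.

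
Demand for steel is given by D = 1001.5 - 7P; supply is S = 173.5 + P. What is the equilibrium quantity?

Q* = 277

Set D = S: 1001.5 - 7P = 173.5 + P.
828 = 8P, so P* = 103.5.
Q* = 1001.5 − 7(103.5) = 277.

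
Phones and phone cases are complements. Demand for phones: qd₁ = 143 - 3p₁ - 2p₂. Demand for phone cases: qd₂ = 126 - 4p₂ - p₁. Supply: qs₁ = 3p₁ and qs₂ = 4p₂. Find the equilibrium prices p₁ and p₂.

Market 1: 143 - 3p₁ - 2p₂ = 3p₁ → 6p₁ + 2p₂ = 143.
Market 2: 8p₂ + p₁ = 126.
Eliminating p₂: 8×(1) − 2×(2) gives 46p₁ = 892, so p₁ = 446/23.
Back-substitute into (2): p₂ = (126 − 1×446/23) / 8 = 613/46.

p₁ = 446/23, p₂ = 613/46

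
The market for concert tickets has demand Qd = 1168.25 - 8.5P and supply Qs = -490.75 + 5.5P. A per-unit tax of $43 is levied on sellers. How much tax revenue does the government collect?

Pre-tax equilibrium: P* = 118.5, Q* = 161.
Tax on sellers shifts supply to Qs = -490.75 + 5.5(P − 43) = -727.25 + 5.5P.
1168.25 - 8.5P = -727.25 + 5.5P gives buyer price Pb = 3791/28; sellers receive Ps = 3791/28 − 43 = 2587/28.
New quantity: Q = 1168.25 − 8.5(3791/28) = 975/56.
Revenue = 43 × 975/56 = 41925/56.

Tax revenue = 41925/56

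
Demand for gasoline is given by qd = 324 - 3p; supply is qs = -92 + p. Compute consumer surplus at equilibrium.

Equilibrium: 324 - 3p = -92 + p gives p* = 104, q* = 12.
Demand choke price (qd = 0): p = 108.
CS = ½(108 − 104)(12) = 24.

Consumer surplus = 24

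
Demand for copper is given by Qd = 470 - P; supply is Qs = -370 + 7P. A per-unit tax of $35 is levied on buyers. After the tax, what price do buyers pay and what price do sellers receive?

Buyers pay $135.625, sellers receive $100.625

Pre-tax equilibrium: P* = 105, Q* = 365.
Tax on buyers shifts demand to Qd = 470 − 1(P + 35) = 435 - P.
435 - P = -370 + 7P gives seller price Ps = 100.625; buyers pay Pb = 100.625 + 35 = 135.625.
New quantity: Q = 470 − 1(135.625) = 334.375.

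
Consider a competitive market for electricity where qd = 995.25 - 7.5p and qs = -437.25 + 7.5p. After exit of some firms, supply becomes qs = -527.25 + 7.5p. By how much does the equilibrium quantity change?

Original equilibrium: p* = 95.5, q* = 279.
New equilibrium: 995.25 - 7.5p = -527.25 + 7.5p, so 1522.5 = 15p and p' = 101.5; q' = 995.25 − 7.5(101.5) = 234.
Change in quantity: 234 − 279 = -45.

Δq = -45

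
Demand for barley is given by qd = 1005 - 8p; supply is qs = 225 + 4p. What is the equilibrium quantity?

Set qd = qs: 1005 - 8p = 225 + 4p.
780 = 12p, so p* = 65.
q* = 1005 − 8(65) = 485.

q* = 485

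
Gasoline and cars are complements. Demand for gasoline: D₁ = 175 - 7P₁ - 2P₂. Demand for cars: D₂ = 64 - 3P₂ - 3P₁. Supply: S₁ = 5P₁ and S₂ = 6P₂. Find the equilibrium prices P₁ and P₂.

Market 1: 175 - 7P₁ - 2P₂ = 5P₁ → 12P₁ + 2P₂ = 175.
Market 2: 9P₂ + 3P₁ = 64.
Eliminating P₂: 9×(1) − 2×(2) gives 102P₁ = 1447, so P₁ = 1447/102.
Back-substitute into (2): P₂ = (64 − 3×1447/102) / 9 = 81/34.

P₁ = 1447/102, P₂ = 81/34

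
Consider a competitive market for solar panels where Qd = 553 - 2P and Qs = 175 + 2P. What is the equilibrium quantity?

Q* = 364

Set Qd = Qs: 553 - 2P = 175 + 2P.
378 = 4P, so P* = 94.5.
Q* = 553 − 2(94.5) = 364.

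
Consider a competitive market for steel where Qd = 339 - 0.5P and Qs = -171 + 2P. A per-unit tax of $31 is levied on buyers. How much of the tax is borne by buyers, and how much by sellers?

Buyers bear $24.8, sellers bear $6.2

Pre-tax equilibrium: P* = 204, Q* = 237.
Tax on buyers shifts demand to Qd = 339 − 0.5(P + 31) = 323.5 - 0.5P.
323.5 - 0.5P = -171 + 2P gives seller price Ps = 197.8; buyers pay Pb = 197.8 + 31 = 228.8.
New quantity: Q = 339 − 0.5(228.8) = 224.6.
Buyer burden = 228.8 − 204 = 24.8; seller burden = 204 − 197.8 = 6.2.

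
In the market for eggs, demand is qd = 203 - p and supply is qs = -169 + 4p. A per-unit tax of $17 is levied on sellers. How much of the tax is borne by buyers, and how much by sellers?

Buyers bear $13.6, sellers bear $3.4

Pre-tax equilibrium: p* = 74.4, q* = 128.6.
Tax on sellers shifts supply to qs = -169 + 4(p − 17) = -237 + 4p.
203 - p = -237 + 4p gives buyer price pb = 88; sellers receive ps = 88 − 17 = 71.
New quantity: q = 203 − 1(88) = 115.
Buyer burden = 88 − 74.4 = 13.6; seller burden = 74.4 − 71 = 3.4.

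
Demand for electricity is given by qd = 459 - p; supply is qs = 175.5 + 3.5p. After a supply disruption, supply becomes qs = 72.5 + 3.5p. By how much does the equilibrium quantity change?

Original equilibrium: p* = 63, q* = 396.
New equilibrium: 459 - p = 72.5 + 3.5p, so 386.5 = 4.5p and p' = 773/9; q' = 459 − 1(773/9) = 3358/9.
Change in quantity: 3358/9 − 396 = -206/9.

Δq = -206/9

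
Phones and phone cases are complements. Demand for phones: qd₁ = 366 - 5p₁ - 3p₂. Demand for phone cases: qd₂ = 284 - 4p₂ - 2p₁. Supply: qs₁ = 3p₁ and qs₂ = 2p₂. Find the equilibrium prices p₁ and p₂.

p₁ = 32, p₂ = 110/3

Market 1: 366 - 5p₁ - 3p₂ = 3p₁ → 8p₁ + 3p₂ = 366.
Market 2: 6p₂ + 2p₁ = 284.
Eliminating p₂: 6×(1) − 3×(2) gives 42p₁ = 1344, so p₁ = 32.
Back-substitute into (2): p₂ = (284 − 2×32) / 6 = 110/3.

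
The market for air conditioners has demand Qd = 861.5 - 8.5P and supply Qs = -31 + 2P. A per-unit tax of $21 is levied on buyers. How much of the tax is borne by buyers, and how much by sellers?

Buyers bear $4, sellers bear $17

Pre-tax equilibrium: P* = 85, Q* = 139.
Tax on buyers shifts demand to Qd = 861.5 − 8.5(P + 21) = 683 - 8.5P.
683 - 8.5P = -31 + 2P gives seller price Ps = 68; buyers pay Pb = 68 + 21 = 89.
New quantity: Q = 861.5 − 8.5(89) = 105.
Buyer burden = 89 − 85 = 4; seller burden = 85 − 68 = 17.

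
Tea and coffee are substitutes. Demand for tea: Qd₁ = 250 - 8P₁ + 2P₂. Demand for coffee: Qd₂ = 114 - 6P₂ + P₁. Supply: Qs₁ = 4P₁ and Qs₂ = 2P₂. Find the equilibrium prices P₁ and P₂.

Market 1: 250 - 8P₁ + 2P₂ = 4P₁ → 12P₁ - 2P₂ = 250.
Market 2: 8P₂ - P₁ = 114.
Eliminating P₂: 8×(1) + 2×(2) gives 94P₁ = 2228, so P₁ = 1114/47.
Back-substitute into (2): P₂ = (114 + 1×1114/47) / 8 = 809/47.

P₁ = 1114/47, P₂ = 809/47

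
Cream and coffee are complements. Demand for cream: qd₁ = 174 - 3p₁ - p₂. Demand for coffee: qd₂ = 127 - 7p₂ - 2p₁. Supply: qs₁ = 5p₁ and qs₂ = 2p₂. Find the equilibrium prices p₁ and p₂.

Market 1: 174 - 3p₁ - p₂ = 5p₁ → 8p₁ + p₂ = 174.
Market 2: 9p₂ + 2p₁ = 127.
Eliminating p₂: 9×(1) − 1×(2) gives 70p₁ = 1439, so p₁ = 1439/70.
Back-substitute into (2): p₂ = (127 − 2×1439/70) / 9 = 334/35.

p₁ = 1439/70, p₂ = 334/35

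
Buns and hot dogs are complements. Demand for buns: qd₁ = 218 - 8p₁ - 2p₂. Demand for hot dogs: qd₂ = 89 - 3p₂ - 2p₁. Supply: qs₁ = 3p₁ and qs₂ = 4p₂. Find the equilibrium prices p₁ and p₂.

p₁ = 1348/73, p₂ = 543/73

Market 1: 218 - 8p₁ - 2p₂ = 3p₁ → 11p₁ + 2p₂ = 218.
Market 2: 7p₂ + 2p₁ = 89.
Eliminating p₂: 7×(1) − 2×(2) gives 73p₁ = 1348, so p₁ = 1348/73.
Back-substitute into (2): p₂ = (89 − 2×1348/73) / 7 = 543/73.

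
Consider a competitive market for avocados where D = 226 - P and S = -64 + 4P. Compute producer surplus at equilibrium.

Producer surplus = 3528

Equilibrium: 226 - P = -64 + 4P gives P* = 58, Q* = 168.
Supply starts at P = 16 (where S = 0).
PS = ½(58 − 16)(168) = 3528.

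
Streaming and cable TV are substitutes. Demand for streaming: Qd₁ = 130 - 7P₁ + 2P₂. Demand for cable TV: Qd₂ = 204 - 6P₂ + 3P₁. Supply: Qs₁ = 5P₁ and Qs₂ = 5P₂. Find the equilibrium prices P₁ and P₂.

P₁ = 919/63, P₂ = 473/21

Market 1: 130 - 7P₁ + 2P₂ = 5P₁ → 12P₁ - 2P₂ = 130.
Market 2: 11P₂ - 3P₁ = 204.
Eliminating P₂: 11×(1) + 2×(2) gives 126P₁ = 1838, so P₁ = 919/63.
Back-substitute into (2): P₂ = (204 + 3×919/63) / 11 = 473/21.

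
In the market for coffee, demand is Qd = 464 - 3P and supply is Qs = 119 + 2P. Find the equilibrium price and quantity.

P* = 69, Q* = 257

Set Qd = Qs: 464 - 3P = 119 + 2P.
345 = 5P, so P* = 69.
Q* = 464 − 3(69) = 257.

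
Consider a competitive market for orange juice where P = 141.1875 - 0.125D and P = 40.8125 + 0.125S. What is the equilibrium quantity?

Q* = 401.5

Set the two price expressions equal: 141.1875 - 0.125Q = 40.8125 + 0.125Q.
100.375 = 0.25Q, so Q* = 401.5.
P* = 141.1875 − (0.125)(401.5) = 91.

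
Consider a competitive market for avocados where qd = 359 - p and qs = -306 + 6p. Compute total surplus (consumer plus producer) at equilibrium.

Total surplus = 40656

Equilibrium: 359 - p = -306 + 6p gives p* = 95, q* = 264.
Demand choke price: p = 359; supply starts at p = 51.
CS = ½(359 − 95)(264) = 34848; PS = ½(95 − 51)(264) = 5808.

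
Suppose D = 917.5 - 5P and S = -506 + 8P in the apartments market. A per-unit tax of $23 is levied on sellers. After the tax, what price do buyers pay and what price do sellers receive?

Buyers pay 3215/26, sellers receive 2617/26

Pre-tax equilibrium: P* = 109.5, Q* = 370.
Tax on sellers shifts supply to S = -506 + 8(P − 23) = -690 + 8P.
917.5 - 5P = -690 + 8P gives buyer price Pb = 3215/26; sellers receive Ps = 3215/26 − 23 = 2617/26.
New quantity: Q = 917.5 − 5(3215/26) = 3890/13.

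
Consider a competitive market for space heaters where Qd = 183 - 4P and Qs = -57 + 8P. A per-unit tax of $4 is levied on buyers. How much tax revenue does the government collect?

Tax revenue = 1108/3

Pre-tax equilibrium: P* = 20, Q* = 103.
Tax on buyers shifts demand to Qd = 183 − 4(P + 4) = 167 - 4P.
167 - 4P = -57 + 8P gives seller price Ps = 56/3; buyers pay Pb = 56/3 + 4 = 68/3.
New quantity: Q = 183 − 4(68/3) = 277/3.
Revenue = 4 × 277/3 = 1108/3.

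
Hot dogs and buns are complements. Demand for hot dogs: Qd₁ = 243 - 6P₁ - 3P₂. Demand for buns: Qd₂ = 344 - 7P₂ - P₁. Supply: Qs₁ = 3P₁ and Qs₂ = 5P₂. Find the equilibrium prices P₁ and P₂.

P₁ = 628/35, P₂ = 951/35

Market 1: 243 - 6P₁ - 3P₂ = 3P₁ → 9P₁ + 3P₂ = 243.
Market 2: 12P₂ + P₁ = 344.
Eliminating P₂: 12×(1) − 3×(2) gives 105P₁ = 1884, so P₁ = 628/35.
Back-substitute into (2): P₂ = (344 − 1×628/35) / 12 = 951/35.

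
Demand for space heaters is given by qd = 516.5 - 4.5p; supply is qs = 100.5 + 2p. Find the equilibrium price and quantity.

p* = 64, q* = 228.5

Set qd = qs: 516.5 - 4.5p = 100.5 + 2p.
416 = 6.5p, so p* = 64.
q* = 516.5 − 4.5(64) = 228.5.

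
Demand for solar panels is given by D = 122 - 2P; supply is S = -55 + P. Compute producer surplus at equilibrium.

Producer surplus = 8

Equilibrium: 122 - 2P = -55 + P gives P* = 59, Q* = 4.
Supply starts at P = 55 (where S = 0).
PS = ½(59 − 55)(4) = 8.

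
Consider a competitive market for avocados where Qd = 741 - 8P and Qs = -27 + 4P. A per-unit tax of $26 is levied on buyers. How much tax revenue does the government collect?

Pre-tax equilibrium: P* = 64, Q* = 229.
Tax on buyers shifts demand to Qd = 741 − 8(P + 26) = 533 - 8P.
533 - 8P = -27 + 4P gives seller price Ps = 140/3; buyers pay Pb = 140/3 + 26 = 218/3.
New quantity: Q = 741 − 8(218/3) = 479/3.
Revenue = 26 × 479/3 = 12454/3.

Tax revenue = 12454/3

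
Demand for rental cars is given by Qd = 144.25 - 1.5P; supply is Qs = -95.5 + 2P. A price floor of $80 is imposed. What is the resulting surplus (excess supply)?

Equilibrium price would be P* = 68.5, so the floor at 80 binds.
At P = 80: Qd = 24.25, Qs = 64.5.
Surplus = 64.5 − 24.25 = 40.25.

Surplus = 40.25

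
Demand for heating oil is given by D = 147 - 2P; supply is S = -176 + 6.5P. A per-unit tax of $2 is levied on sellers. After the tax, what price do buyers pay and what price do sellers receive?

Pre-tax equilibrium: P* = 38, Q* = 71.
Tax on sellers shifts supply to S = -176 + 6.5(P − 2) = -189 + 6.5P.
147 - 2P = -189 + 6.5P gives buyer price Pb = 672/17; sellers receive Ps = 672/17 − 2 = 638/17.
New quantity: Q = 147 − 2(672/17) = 1155/17.

Buyers pay 672/17, sellers receive 638/17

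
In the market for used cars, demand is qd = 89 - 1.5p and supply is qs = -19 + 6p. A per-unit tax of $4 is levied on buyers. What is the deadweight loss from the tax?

Pre-tax equilibrium: p* = 14.4, q* = 67.4.
Tax on buyers shifts demand to qd = 89 − 1.5(p + 4) = 83 - 1.5p.
83 - 1.5p = -19 + 6p gives seller price ps = 13.6; buyers pay pb = 13.6 + 4 = 17.6.
New quantity: q = 89 − 1.5(17.6) = 62.6.
DWL = ½ × 4 × (67.4 − 62.6) = 9.6.

Deadweight loss = 9.6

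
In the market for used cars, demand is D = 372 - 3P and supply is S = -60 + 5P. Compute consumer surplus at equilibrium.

Equilibrium: 372 - 3P = -60 + 5P gives P* = 54, Q* = 210.
Demand choke price (D = 0): P = 124.
CS = ½(124 − 54)(210) = 7350.

Consumer surplus = 7350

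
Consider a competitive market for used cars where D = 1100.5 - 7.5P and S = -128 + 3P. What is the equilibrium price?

P* = 117

Set D = S: 1100.5 - 7.5P = -128 + 3P.
1228.5 = 10.5P, so P* = 117.
Q* = 1100.5 − 7.5(117) = 223.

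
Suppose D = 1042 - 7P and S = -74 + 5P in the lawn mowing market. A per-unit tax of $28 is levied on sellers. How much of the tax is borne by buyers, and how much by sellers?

Pre-tax equilibrium: P* = 93, Q* = 391.
Tax on sellers shifts supply to S = -74 + 5(P − 28) = -214 + 5P.
1042 - 7P = -214 + 5P gives buyer price Pb = 314/3; sellers receive Ps = 314/3 − 28 = 230/3.
New quantity: Q = 1042 − 7(314/3) = 928/3.
Buyer burden = 314/3 − 93 = 35/3; seller burden = 93 − 230/3 = 49/3.

Buyers bear 35/3, sellers bear 49/3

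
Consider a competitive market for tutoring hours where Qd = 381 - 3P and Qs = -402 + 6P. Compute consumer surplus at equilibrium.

Equilibrium: 381 - 3P = -402 + 6P gives P* = 87, Q* = 120.
Demand choke price (Qd = 0): P = 127.
CS = ½(127 − 87)(120) = 2400.

Consumer surplus = 2400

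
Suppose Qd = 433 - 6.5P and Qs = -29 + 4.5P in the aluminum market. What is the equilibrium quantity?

Set Qd = Qs: 433 - 6.5P = -29 + 4.5P.
462 = 11P, so P* = 42.
Q* = 433 − 6.5(42) = 160.

Q* = 160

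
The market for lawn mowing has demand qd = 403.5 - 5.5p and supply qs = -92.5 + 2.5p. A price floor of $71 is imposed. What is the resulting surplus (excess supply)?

Surplus = 72

Equilibrium price would be p* = 62, so the floor at 71 binds.
At p = 71: qd = 13, qs = 85.
Surplus = 85 − 13 = 72.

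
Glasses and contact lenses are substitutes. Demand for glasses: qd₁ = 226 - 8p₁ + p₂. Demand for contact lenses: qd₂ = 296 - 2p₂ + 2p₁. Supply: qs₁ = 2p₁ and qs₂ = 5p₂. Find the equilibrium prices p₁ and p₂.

Market 1: 226 - 8p₁ + p₂ = 2p₁ → 10p₁ - p₂ = 226.
Market 2: 7p₂ - 2p₁ = 296.
Eliminating p₂: 7×(1) + 1×(2) gives 68p₁ = 1878, so p₁ = 939/34.
Back-substitute into (2): p₂ = (296 + 2×939/34) / 7 = 853/17.

p₁ = 939/34, p₂ = 853/17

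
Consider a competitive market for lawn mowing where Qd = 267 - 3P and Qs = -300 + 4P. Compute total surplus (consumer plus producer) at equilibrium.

Equilibrium: 267 - 3P = -300 + 4P gives P* = 81, Q* = 24.
Demand choke price: P = 89; supply starts at P = 75.
CS = ½(89 − 81)(24) = 96; PS = ½(81 − 75)(24) = 72.

Total surplus = 168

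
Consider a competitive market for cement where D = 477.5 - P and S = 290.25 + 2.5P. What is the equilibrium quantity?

Q* = 424

Set D = S: 477.5 - P = 290.25 + 2.5P.
187.25 = 3.5P, so P* = 53.5.
Q* = 477.5 − 1(53.5) = 424.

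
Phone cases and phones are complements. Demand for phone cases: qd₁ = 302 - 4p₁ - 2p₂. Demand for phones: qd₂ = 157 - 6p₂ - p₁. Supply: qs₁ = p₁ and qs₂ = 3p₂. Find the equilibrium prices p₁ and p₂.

p₁ = 2404/43, p₂ = 483/43

Market 1: 302 - 4p₁ - 2p₂ = p₁ → 5p₁ + 2p₂ = 302.
Market 2: 9p₂ + p₁ = 157.
Eliminating p₂: 9×(1) − 2×(2) gives 43p₁ = 2404, so p₁ = 2404/43.
Back-substitute into (2): p₂ = (157 − 1×2404/43) / 9 = 483/43.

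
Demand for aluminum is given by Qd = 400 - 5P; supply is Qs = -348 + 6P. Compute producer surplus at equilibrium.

Producer surplus = 300

Equilibrium: 400 - 5P = -348 + 6P gives P* = 68, Q* = 60.
Supply starts at P = 58 (where Qs = 0).
PS = ½(68 − 58)(60) = 300.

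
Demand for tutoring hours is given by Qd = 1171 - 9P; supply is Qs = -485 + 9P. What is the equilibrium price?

P* = 92

Set Qd = Qs: 1171 - 9P = -485 + 9P.
1656 = 18P, so P* = 92.
Q* = 1171 − 9(92) = 343.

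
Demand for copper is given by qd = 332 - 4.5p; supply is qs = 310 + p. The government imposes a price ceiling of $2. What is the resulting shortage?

Equilibrium price would be p* = 4, so the ceiling at 2 binds.
At p = 2: qd = 332 − 4.5(2) = 323, qs = 310 + 1(2) = 312.
Shortage = 323 − 312 = 11.

Shortage = 11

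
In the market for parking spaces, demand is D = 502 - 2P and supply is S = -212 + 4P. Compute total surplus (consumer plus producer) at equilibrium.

Equilibrium: 502 - 2P = -212 + 4P gives P* = 119, Q* = 264.
Demand choke price: P = 251; supply starts at P = 53.
CS = ½(251 − 119)(264) = 17424; PS = ½(119 − 53)(264) = 8712.

Total surplus = 26136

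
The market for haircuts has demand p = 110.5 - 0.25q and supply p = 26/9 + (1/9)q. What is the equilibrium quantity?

Set the two price expressions equal: 110.5 - 0.25q = 26/9 + (1/9)q.
1937/18 = (13/36)q, so q* = 298.
p* = 110.5 − (0.25)(298) = 36.

q* = 298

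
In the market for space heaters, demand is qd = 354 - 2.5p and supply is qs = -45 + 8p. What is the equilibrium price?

Set qd = qs: 354 - 2.5p = -45 + 8p.
399 = 10.5p, so p* = 38.
q* = 354 − 2.5(38) = 259.

p* = 38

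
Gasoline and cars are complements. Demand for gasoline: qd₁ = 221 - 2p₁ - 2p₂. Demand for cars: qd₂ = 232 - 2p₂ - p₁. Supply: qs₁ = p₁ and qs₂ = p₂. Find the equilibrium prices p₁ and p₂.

p₁ = 199/7, p₂ = 475/7

Market 1: 221 - 2p₁ - 2p₂ = p₁ → 3p₁ + 2p₂ = 221.
Market 2: 3p₂ + p₁ = 232.
Eliminating p₂: 3×(1) − 2×(2) gives 7p₁ = 199, so p₁ = 199/7.
Back-substitute into (2): p₂ = (232 − 1×199/7) / 3 = 475/7.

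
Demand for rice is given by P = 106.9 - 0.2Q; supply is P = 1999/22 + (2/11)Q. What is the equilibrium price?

P* = 98.5

Set the two price expressions equal: 106.9 - 0.2Q = 1999/22 + (2/11)Q.
882/55 = (21/55)Q, so Q* = 42.
P* = 106.9 − (0.2)(42) = 98.5.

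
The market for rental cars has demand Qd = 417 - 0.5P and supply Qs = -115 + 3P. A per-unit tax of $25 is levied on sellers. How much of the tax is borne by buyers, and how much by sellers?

Buyers bear 150/7, sellers bear 25/7

Pre-tax equilibrium: P* = 152, Q* = 341.
Tax on sellers shifts supply to Qs = -115 + 3(P − 25) = -190 + 3P.
417 - 0.5P = -190 + 3P gives buyer price Pb = 1214/7; sellers receive Ps = 1214/7 − 25 = 1039/7.
New quantity: Q = 417 − 0.5(1214/7) = 2312/7.
Buyer burden = 1214/7 − 152 = 150/7; seller burden = 152 − 1039/7 = 25/7.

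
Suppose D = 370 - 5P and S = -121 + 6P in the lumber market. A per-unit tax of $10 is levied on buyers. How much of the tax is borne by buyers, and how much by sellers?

Pre-tax equilibrium: P* = 491/11, Q* = 1615/11.
Tax on buyers shifts demand to D = 370 − 5(P + 10) = 320 - 5P.
320 - 5P = -121 + 6P gives seller price Ps = 441/11; buyers pay Pb = 441/11 + 10 = 551/11.
New quantity: Q = 370 − 5(551/11) = 1315/11.
Buyer burden = 551/11 − 491/11 = 60/11; seller burden = 491/11 − 441/11 = 50/11.

Buyers bear 60/11, sellers bear 50/11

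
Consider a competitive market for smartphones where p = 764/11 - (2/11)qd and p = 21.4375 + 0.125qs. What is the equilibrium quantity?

Set the two price expressions equal: 764/11 - (2/11)q = 21.4375 + 0.125q.
8451/176 = (27/88)q, so q* = 156.5.
p* = 764/11 − (2/11)(156.5) = 41.

q* = 156.5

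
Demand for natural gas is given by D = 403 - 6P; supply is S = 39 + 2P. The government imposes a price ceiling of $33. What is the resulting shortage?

Equilibrium price would be P* = 45.5, so the ceiling at 33 binds.
At P = 33: D = 403 − 6(33) = 205, S = 39 + 2(33) = 105.
Shortage = 205 − 105 = 100.

Shortage = 100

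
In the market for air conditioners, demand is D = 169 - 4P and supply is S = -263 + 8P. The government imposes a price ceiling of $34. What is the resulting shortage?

Shortage = 24

Equilibrium price would be P* = 36, so the ceiling at 34 binds.
At P = 34: D = 169 − 4(34) = 33, S = -263 + 8(34) = 9.
Shortage = 33 − 9 = 24.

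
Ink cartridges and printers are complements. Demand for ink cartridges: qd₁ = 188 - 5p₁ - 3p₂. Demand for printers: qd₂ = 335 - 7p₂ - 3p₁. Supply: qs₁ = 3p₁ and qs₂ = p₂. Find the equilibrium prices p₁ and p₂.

p₁ = 499/55, p₂ = 2116/55

Market 1: 188 - 5p₁ - 3p₂ = 3p₁ → 8p₁ + 3p₂ = 188.
Market 2: 8p₂ + 3p₁ = 335.
Eliminating p₂: 8×(1) − 3×(2) gives 55p₁ = 499, so p₁ = 499/55.
Back-substitute into (2): p₂ = (335 − 3×499/55) / 8 = 2116/55.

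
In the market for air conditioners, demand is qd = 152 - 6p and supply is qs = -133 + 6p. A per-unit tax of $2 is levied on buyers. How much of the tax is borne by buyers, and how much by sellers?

Pre-tax equilibrium: p* = 23.75, q* = 9.5.
Tax on buyers shifts demand to qd = 152 − 6(p + 2) = 140 - 6p.
140 - 6p = -133 + 6p gives seller price ps = 22.75; buyers pay pb = 22.75 + 2 = 24.75.
New quantity: q = 152 − 6(24.75) = 3.5.
Buyer burden = 24.75 − 23.75 = 1; seller burden = 23.75 − 22.75 = 1.

Buyers bear $1, sellers bear $1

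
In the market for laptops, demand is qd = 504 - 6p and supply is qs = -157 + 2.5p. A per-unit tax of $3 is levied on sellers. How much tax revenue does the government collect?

Pre-tax equilibrium: p* = 1322/17, q* = 636/17.
Tax on sellers shifts supply to qs = -157 + 2.5(p − 3) = -164.5 + 2.5p.
504 - 6p = -164.5 + 2.5p gives buyer price pb = 1337/17; sellers receive ps = 1337/17 − 3 = 1286/17.
New quantity: q = 504 − 6(1337/17) = 546/17.
Revenue = 3 × 546/17 = 1638/17.

Tax revenue = 1638/17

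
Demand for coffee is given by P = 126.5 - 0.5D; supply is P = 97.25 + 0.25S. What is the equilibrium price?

Set the two price expressions equal: 126.5 - 0.5Q = 97.25 + 0.25Q.
29.25 = 0.75Q, so Q* = 39.
P* = 126.5 − (0.5)(39) = 107.

P* = 107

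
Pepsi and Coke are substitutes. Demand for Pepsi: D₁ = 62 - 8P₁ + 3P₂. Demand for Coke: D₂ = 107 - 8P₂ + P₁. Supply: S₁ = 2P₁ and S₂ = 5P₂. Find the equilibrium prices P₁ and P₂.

Market 1: 62 - 8P₁ + 3P₂ = 2P₁ → 10P₁ - 3P₂ = 62.
Market 2: 13P₂ - P₁ = 107.
Eliminating P₂: 13×(1) + 3×(2) gives 127P₁ = 1127, so P₁ = 1127/127.
Back-substitute into (2): P₂ = (107 + 1×1127/127) / 13 = 1132/127.

P₁ = 1127/127, P₂ = 1132/127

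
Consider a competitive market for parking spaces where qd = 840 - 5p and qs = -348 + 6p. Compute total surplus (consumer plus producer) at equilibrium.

Total surplus = 16500

Equilibrium: 840 - 5p = -348 + 6p gives p* = 108, q* = 300.
Demand choke price: p = 168; supply starts at p = 58.
CS = ½(168 − 108)(300) = 9000; PS = ½(108 − 58)(300) = 7500.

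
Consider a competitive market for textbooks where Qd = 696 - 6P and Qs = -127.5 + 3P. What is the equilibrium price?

Set Qd = Qs: 696 - 6P = -127.5 + 3P.
823.5 = 9P, so P* = 91.5.
Q* = 696 − 6(91.5) = 147.

P* = 91.5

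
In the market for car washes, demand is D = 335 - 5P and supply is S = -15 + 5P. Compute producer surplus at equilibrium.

Equilibrium: 335 - 5P = -15 + 5P gives P* = 35, Q* = 160.
Supply starts at P = 3 (where S = 0).
PS = ½(35 − 3)(160) = 2560.

Producer surplus = 2560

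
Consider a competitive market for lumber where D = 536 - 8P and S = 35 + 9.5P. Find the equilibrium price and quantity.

Set D = S: 536 - 8P = 35 + 9.5P.
501 = 17.5P, so P* = 1002/35.
Q* = 536 − 8(1002/35) = 10744/35.

P* = 1002/35, Q* = 10744/35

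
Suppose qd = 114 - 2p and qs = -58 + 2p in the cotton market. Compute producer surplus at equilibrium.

Producer surplus = 196

Equilibrium: 114 - 2p = -58 + 2p gives p* = 43, q* = 28.
Supply starts at p = 29 (where qs = 0).
PS = ½(43 − 29)(28) = 196.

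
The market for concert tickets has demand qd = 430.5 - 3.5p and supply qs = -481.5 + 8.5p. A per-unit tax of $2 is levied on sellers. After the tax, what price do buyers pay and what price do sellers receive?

Pre-tax equilibrium: p* = 76, q* = 164.5.
Tax on sellers shifts supply to qs = -481.5 + 8.5(p − 2) = -498.5 + 8.5p.
430.5 - 3.5p = -498.5 + 8.5p gives buyer price pb = 929/12; sellers receive ps = 929/12 − 2 = 905/12.
New quantity: q = 430.5 − 3.5(929/12) = 3829/24.

Buyers pay 929/12, sellers receive 905/12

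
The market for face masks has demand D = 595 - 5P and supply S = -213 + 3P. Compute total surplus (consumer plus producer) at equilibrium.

Total surplus = 2160

Equilibrium: 595 - 5P = -213 + 3P gives P* = 101, Q* = 90.
Demand choke price: P = 119; supply starts at P = 71.
CS = ½(119 − 101)(90) = 810; PS = ½(101 − 71)(90) = 1350.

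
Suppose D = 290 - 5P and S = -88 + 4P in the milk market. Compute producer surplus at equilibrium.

Equilibrium: 290 - 5P = -88 + 4P gives P* = 42, Q* = 80.
Supply starts at P = 22 (where S = 0).
PS = ½(42 − 22)(80) = 800.

Producer surplus = 800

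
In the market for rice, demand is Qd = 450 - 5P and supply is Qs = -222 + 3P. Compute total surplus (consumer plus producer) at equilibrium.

Total surplus = 240

Equilibrium: 450 - 5P = -222 + 3P gives P* = 84, Q* = 30.
Demand choke price: P = 90; supply starts at P = 74.
CS = ½(90 − 84)(30) = 90; PS = ½(84 − 74)(30) = 150.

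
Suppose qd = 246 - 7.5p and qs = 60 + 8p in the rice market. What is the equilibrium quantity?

q* = 156

Set qd = qs: 246 - 7.5p = 60 + 8p.
186 = 15.5p, so p* = 12.
q* = 246 − 7.5(12) = 156.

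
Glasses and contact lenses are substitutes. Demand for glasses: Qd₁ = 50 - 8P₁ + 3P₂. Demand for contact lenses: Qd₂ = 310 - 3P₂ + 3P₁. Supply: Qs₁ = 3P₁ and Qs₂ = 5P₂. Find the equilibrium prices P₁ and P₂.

P₁ = 1330/79, P₂ = 3560/79

Market 1: 50 - 8P₁ + 3P₂ = 3P₁ → 11P₁ - 3P₂ = 50.
Market 2: 8P₂ - 3P₁ = 310.
Eliminating P₂: 8×(1) + 3×(2) gives 79P₁ = 1330, so P₁ = 1330/79.
Back-substitute into (2): P₂ = (310 + 3×1330/79) / 8 = 3560/79.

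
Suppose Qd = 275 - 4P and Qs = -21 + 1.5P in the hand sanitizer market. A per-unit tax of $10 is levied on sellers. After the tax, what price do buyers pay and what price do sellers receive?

Buyers pay 622/11, sellers receive 512/11

Pre-tax equilibrium: P* = 592/11, Q* = 657/11.
Tax on sellers shifts supply to Qs = -21 + 1.5(P − 10) = -36 + 1.5P.
275 - 4P = -36 + 1.5P gives buyer price Pb = 622/11; sellers receive Ps = 622/11 − 10 = 512/11.
New quantity: Q = 275 − 4(622/11) = 537/11.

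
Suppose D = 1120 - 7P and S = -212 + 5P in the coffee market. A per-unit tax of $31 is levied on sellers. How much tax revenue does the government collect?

Tax revenue = 93961/12

Pre-tax equilibrium: P* = 111, Q* = 343.
Tax on sellers shifts supply to S = -212 + 5(P − 31) = -367 + 5P.
1120 - 7P = -367 + 5P gives buyer price Pb = 1487/12; sellers receive Ps = 1487/12 − 31 = 1115/12.
New quantity: Q = 1120 − 7(1487/12) = 3031/12.
Revenue = 31 × 3031/12 = 93961/12.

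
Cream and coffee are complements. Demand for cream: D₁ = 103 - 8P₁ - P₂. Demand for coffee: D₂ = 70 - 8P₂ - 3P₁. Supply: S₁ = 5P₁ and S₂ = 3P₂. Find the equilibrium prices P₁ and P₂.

Market 1: 103 - 8P₁ - P₂ = 5P₁ → 13P₁ + P₂ = 103.
Market 2: 11P₂ + 3P₁ = 70.
Eliminating P₂: 11×(1) − 1×(2) gives 140P₁ = 1063, so P₁ = 1063/140.
Back-substitute into (2): P₂ = (70 − 3×1063/140) / 11 = 601/140.

P₁ = 1063/140, P₂ = 601/140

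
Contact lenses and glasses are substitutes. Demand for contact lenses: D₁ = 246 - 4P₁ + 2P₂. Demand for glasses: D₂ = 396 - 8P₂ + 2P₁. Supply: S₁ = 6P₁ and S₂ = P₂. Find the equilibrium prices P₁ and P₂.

Market 1: 246 - 4P₁ + 2P₂ = 6P₁ → 10P₁ - 2P₂ = 246.
Market 2: 9P₂ - 2P₁ = 396.
Eliminating P₂: 9×(1) + 2×(2) gives 86P₁ = 3006, so P₁ = 1503/43.
Back-substitute into (2): P₂ = (396 + 2×1503/43) / 9 = 2226/43.

P₁ = 1503/43, P₂ = 2226/43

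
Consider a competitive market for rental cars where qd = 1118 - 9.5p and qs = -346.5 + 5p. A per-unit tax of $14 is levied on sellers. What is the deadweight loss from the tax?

Deadweight loss = 9310/29

Pre-tax equilibrium: p* = 101, q* = 158.5.
Tax on sellers shifts supply to qs = -346.5 + 5(p − 14) = -416.5 + 5p.
1118 - 9.5p = -416.5 + 5p gives buyer price pb = 3069/29; sellers receive ps = 3069/29 − 14 = 2663/29.
New quantity: q = 1118 − 9.5(3069/29) = 6533/58.
DWL = ½ × 14 × (158.5 − 6533/58) = 9310/29.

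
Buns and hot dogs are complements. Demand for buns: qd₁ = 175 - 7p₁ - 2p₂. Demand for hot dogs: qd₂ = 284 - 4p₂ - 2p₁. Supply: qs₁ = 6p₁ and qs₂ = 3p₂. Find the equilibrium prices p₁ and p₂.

p₁ = 219/29, p₂ = 1114/29

Market 1: 175 - 7p₁ - 2p₂ = 6p₁ → 13p₁ + 2p₂ = 175.
Market 2: 7p₂ + 2p₁ = 284.
Eliminating p₂: 7×(1) − 2×(2) gives 87p₁ = 657, so p₁ = 219/29.
Back-substitute into (2): p₂ = (284 − 2×219/29) / 7 = 1114/29.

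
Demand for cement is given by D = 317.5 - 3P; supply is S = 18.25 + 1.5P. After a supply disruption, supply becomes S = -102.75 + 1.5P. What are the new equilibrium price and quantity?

Original equilibrium: P* = 66.5, Q* = 118.
New equilibrium: 317.5 - 3P = -102.75 + 1.5P, so 420.25 = 4.5P and P' = 1681/18; Q' = 317.5 − 3(1681/18) = 112/3.

P' = 1681/18, Q' = 112/3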